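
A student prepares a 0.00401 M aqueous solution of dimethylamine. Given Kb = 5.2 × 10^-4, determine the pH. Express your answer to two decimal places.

(CH3)2NH + H2O ⇌ (CH3)2NH2+ + OH-
Kb = x²/(0.00401 − x) = 5.2 × 10^-4
x is not negligible relative to C₀; solve x² + 0.00052·x − 2.09e-06 = 0.
x = [−0.00052 + √(0.00052² + 8.34e-06)]/2 = 1.21 × 10^-3 M
pOH = −log(1.21 × 10^-3) = 2.92; pH = 14.00 − 2.92 = 11.08

pH = 11.08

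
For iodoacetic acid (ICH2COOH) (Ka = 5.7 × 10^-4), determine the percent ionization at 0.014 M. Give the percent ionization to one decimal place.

18.2%

ICH2COOH ⇌ ICH2COO- + H+; let x = [H+] at equilibrium.
Ka = x²/(C₀ − x); solving the quadratic gives x = 2.55 × 10^-3 M.
% ionization = x/C₀ × 100% = 2.55 × 10^-3/0.014 × 100% = 18.2%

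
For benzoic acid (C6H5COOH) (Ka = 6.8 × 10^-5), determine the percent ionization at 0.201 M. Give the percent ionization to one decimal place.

C6H5COOH ⇌ C6H5COO- + H+; let x = [H+] at equilibrium.
x ≈ √(Ka·C₀) = √(6.8 × 10^-5 × 0.201) = 3.70 × 10^-3 M
Fraction ionized = 3.70 × 10^-3 / 0.201 = 0.0184 → 1.8%

1.8%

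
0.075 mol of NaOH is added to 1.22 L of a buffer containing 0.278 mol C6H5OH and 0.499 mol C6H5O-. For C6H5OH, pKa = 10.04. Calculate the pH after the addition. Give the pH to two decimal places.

pH = 10.49

OH- converts C6H5OH to C6H5O-: C6H5OH → 0.203 mol, C6H5O- → 0.574 mol.
pH = pKa + log([A⁻]/[HA]) = 10.04 + log(0.574/0.203) = 10.04 +0.451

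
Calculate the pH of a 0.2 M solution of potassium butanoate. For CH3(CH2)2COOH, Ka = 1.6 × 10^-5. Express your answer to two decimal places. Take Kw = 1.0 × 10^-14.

CH3(CH2)2COO- is the conjugate base of the weak acid CH3(CH2)2COOH.
Kb = Kw/Ka = 1.0×10^-14 / 1.6 × 10^-5 = 6.25 × 10^-10
From the ICE table, Kb = x²/(0.2 − x) = 6.25 × 10^-10.
Assume x ≪ 0.2: x ≈ √(6.25 × 10^-10 × 0.2) = 1.12 × 10^-5 M
(x/C₀ = 0.0056% < 5%, so the approximation holds.)
pOH = 4.95, so pH = 14.00 − pOH = 9.05

pH = 9.05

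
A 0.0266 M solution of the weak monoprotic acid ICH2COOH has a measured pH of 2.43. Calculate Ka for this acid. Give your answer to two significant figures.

[H+] = 10^(-2.43) = 3.72 × 10^-3 M
At equilibrium [HA] = 0.0266 − 3.72 × 10^-3 = 2.29 × 10^-2 M
Ka = [H+][A-]/[HA] = (3.72 × 10^-3)² / 2.29 × 10^-2 = 6.0 × 10^-4

Ka = 6.0 × 10^-4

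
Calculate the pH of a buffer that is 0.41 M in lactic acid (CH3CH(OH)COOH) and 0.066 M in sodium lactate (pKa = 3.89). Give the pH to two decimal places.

Henderson–Hasselbalch: pH = pKa + log([CH3CH(OH)COO-]/[CH3CH(OH)COOH]) = 3.89 + log(0.066/0.41)
pH = 3.89 + (-0.793) = 3.10

pH = 3.10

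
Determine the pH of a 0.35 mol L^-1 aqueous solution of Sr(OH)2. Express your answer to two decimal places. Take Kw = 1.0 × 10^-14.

pH = 13.85

Sr(OH)2 is a strong base (each formula unit releases 2 OH-); [OH-] = 0.7 M.
pOH = -log(0.7) = 0.15
pH = 14.00 - 0.15 = 13.85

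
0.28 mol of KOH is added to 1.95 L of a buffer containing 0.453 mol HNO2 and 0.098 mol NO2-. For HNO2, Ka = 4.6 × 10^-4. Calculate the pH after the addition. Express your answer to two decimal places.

pH = 3.68

After neutralization: n(HNO2) = 0.173 mol, n(NO2-) = 0.378 mol.
pKa = −log(4.6 × 10^-4) = 3.337
pH = pKa + log(n_NO2-/n_HNO2) = 3.337 + log(0.378/0.173) = 3.337 + (+0.339)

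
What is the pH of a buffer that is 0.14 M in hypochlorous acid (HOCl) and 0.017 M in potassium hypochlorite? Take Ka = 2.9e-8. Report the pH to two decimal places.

pH = 6.62

pKa = −log(2.9 × 10^-8) = 7.538
Using pH = pKa + log([base]/[acid]) with [base]/[acid] = 0.017/0.14:
pH = 7.538 + (-0.916) = 6.62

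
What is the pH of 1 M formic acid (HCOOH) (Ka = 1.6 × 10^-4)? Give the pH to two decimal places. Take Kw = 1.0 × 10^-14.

HCOOH ⇌ HCOO- + H+
From the ICE table, Ka = x²/(1 − x) = 1.6 × 10^-4.
Since Ka ≪ C₀, x ≈ √(Ka·C₀) = 1.26 × 10^-2 M.
Check: 1.3% ionized — well under 5%, approximation valid.
pH = −log(1.26 × 10^-2) = 1.90

pH = 1.90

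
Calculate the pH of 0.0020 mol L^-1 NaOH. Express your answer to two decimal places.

pH = 11.30

NaOH is a strong base; [OH-] = 0.002 M.
pOH = -log(0.002) = 2.70
pH = 14.00 - 2.70 = 11.30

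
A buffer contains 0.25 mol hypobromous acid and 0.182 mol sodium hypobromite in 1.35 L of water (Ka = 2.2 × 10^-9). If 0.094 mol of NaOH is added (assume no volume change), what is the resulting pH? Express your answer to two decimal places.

pH = 8.91

OH- converts HOBr to OBr-: HOBr → 0.156 mol, OBr- → 0.276 mol.
pKa = −log(2.2 × 10^-9) = 8.658
Henderson–Hasselbalch with mole ratio 0.276/0.156: pH = 8.658 + (+0.248)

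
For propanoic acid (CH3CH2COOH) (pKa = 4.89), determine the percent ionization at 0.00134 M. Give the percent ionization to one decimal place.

CH3CH2COOH ⇌ CH3CH2COO- + H+; let x = [H+] at equilibrium.
Ka = 10^(−4.89) = 1.29 × 10^-5
Ka = x²/(C₀ − x); solving the quadratic gives x = 1.25 × 10^-4 M.
% ionization = x/C₀ × 100% = 1.25 × 10^-4/0.00134 × 100% = 9.3%

9.3%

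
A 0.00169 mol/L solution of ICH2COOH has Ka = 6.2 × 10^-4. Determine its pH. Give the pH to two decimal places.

pH = 3.12

ICH2COOH ⇌ ICH2COO- + H+
From the ICE table, Ka = [H+]²/(0.00169 − [H+]) = 6.2 × 10^-4.
The 5% rule fails; solving [H+]² + Ka·[H+] − Ka·C₀ = 0 exactly:
[H+] = [−0.00062 + √(0.00062² + 4.19e-06)]/2 = 7.60 × 10^-4 M
pH = −log(7.60 × 10^-4) = 3.12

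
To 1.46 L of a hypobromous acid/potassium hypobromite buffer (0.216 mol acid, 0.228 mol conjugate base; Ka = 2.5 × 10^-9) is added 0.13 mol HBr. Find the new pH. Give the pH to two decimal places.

pH = 8.05

After neutralization: n(HOBr) = 0.346 mol, n(OBr-) = 0.098 mol.
pKa = −log(2.5 × 10^-9) = 8.602
Henderson–Hasselbalch with mole ratio 0.098/0.346: pH = 8.602 + (-0.548)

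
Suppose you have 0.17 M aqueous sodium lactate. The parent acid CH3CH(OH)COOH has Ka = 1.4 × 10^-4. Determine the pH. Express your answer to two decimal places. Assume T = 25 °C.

pH = 8.54

CH3CH(OH)COO- is the conjugate base of the weak acid CH3CH(OH)COOH.
Kb = Kw/Ka = 1.0×10^-14 / 1.4 × 10^-4 = 7.14 × 10^-11
Kb = [OH-]²/(0.17 − [OH-]) = 7.14 × 10^-11
Neglecting [OH-] in the denominator: [OH-] = √(7.14 × 10^-11 × 0.17) = 3.48 × 10^-6 M
Check: 0.002% ionized — well under 5%, approximation valid.
pOH = 5.46, so pH = 14.00 − pOH = 8.54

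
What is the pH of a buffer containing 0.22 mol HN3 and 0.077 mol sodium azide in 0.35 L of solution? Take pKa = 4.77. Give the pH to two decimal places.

pH = 4.31

Using pH = pKa + log([base]/[acid]) with [base]/[acid] = 0.077/0.22:
pH = 4.77 + (-0.456) = 4.31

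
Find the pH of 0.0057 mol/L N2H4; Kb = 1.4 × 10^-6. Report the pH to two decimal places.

N2H4 + H2O ⇌ N2H5+ + OH-
Kb = [OH-]²/(0.0057 − [OH-]) = 1.4 × 10^-6
Assume [OH-] ≪ 0.0057: [OH-] ≈ √(1.4 × 10^-6 × 0.0057) = 8.93 × 10^-5 M
Check: 1.6% ionized — well under 5%, approximation valid.
pOH = 4.05, so pH = 14.00 − pOH = 9.95

pH = 9.95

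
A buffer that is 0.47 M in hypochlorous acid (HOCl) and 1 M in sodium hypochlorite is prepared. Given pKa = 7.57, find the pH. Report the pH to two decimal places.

pH = pKa + log([A⁻]/[HA]) = 7.57 + log(1/0.47)
pH = 7.57 + (+0.328) = 7.90

pH = 7.90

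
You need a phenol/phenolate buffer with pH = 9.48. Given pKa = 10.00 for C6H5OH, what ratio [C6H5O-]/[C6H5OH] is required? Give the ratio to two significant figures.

pH = pKa + log(r) ⇒ log(r) = 9.48 − 10.00 = -0.52
r = [C6H5O-]/[C6H5OH] = 10^(-0.52) = 0.302

ratio = 0.30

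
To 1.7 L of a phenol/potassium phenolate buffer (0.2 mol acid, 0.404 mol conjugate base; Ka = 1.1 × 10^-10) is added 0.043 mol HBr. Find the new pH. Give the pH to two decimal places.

Added H+ converts C6H5O- to C6H5OH: C6H5OH → 0.243 mol, C6H5O- → 0.361 mol.
pKa = −log(1.1 × 10^-10) = 9.959
pH = pKa + log(n_C6H5O-/n_C6H5OH) = 9.959 + log(0.361/0.243) = 9.959 + (+0.172)

pH = 10.13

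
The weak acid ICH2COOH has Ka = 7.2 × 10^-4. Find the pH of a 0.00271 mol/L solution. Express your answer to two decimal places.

pH = 2.97

ICH2COOH ⇌ ICH2COO- + H+
Ka = x²/(0.00271 − x) = 7.2 × 10^-4
x is not negligible relative to C₀; solve x² + 0.00072·x − 1.95e-06 = 0.
x = (−Ka + √(Ka² + 4·Ka·C₀))/2 = 1.08 × 10^-3 M
pH = −log[H+] = −log(1.08 × 10^-3) = 2.97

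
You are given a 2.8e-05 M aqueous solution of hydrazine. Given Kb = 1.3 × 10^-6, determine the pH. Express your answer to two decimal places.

pH = 8.73

N2H4 + H2O ⇌ N2H5+ + OH-
Kb = [OH-]²/(2.8e-05 − [OH-]) = 1.3 × 10^-6
Here C₀/Kb ≈ 21.5, so the small-[OH-] approximation fails. Use the quadratic:
[OH-] = (−Kb + √(Kb² + 4·Kb·C₀))/2 = 5.42 × 10^-6 M
pOH = −log(5.42 × 10^-6) = 5.27; pH = 14.00 − 5.27 = 8.73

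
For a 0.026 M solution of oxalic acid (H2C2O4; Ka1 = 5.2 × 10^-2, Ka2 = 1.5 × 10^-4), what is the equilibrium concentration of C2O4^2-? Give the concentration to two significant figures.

First ionization gives [H+] ≈ [HC2O4-] = 1.90 × 10^-2 M.
Second step: Ka2 = [H+][C2O4^2-]/[HC2O4-] ≈ [C2O4^2-] (since [H+] ≈ [HC2O4-]).
So [C2O4^2-] ≈ Ka2.

1.5 × 10^-4 M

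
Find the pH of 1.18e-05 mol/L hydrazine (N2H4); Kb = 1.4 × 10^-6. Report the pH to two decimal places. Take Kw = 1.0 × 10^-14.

N2H4 + H2O ⇌ N2H5+ + OH-
From the ICE table, Kb = [OH-]²/(1.18e-05 − [OH-]) = 1.4 × 10^-6.
[OH-] is not negligible relative to C₀; solve [OH-]² + 1.4e-06·[OH-] − 1.65e-11 = 0.
[OH-] = (−Kb + √(Kb² + 4·Kb·C₀))/2 = 3.42 × 10^-6 M
pOH = 5.47, so pH = 14.00 − pOH = 8.53

pH = 8.53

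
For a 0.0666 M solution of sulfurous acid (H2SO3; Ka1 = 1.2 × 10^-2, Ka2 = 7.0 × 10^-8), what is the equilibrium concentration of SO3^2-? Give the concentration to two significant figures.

7.0 × 10^-8 M

First ionization gives [H+] ≈ [HSO3-] = 2.29 × 10^-2 M.
Second step: Ka2 = [H+][SO3^2-]/[HSO3-] ≈ [SO3^2-] (since [H+] ≈ [HSO3-]).
So [SO3^2-] ≈ Ka2.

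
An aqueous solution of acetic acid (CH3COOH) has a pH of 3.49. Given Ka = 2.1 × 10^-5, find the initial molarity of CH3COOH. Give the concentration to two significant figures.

C₀ = 5.3 × 10^-3 M

[H+] = 10^(-3.49) = 3.24 × 10^-4 M = x
Ka = x²/(C₀ − x) ⇒ C₀ = x + x²/Ka
C₀ = 3.24 × 10^-4 + (3.24 × 10^-4)²/(2.1 × 10^-5) = 5.32 × 10^-3 M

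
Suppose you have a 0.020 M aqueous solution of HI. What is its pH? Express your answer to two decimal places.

HI is a strong acid and dissociates completely, so [H+] = 0.020 M.
pH = -log(0.02) = 1.70

pH = 1.70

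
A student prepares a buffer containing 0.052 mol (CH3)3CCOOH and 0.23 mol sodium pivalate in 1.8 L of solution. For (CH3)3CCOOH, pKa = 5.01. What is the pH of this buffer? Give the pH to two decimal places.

pH = 5.66

pH = pKa + log([A⁻]/[HA]) = 5.01 + log(0.23/0.052)
pH = 5.01 + (+0.646) = 5.66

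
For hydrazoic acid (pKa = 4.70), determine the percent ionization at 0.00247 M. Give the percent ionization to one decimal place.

8.6%

HN3 ⇌ N3- + H+; let x = [H+] at equilibrium.
Ka = 10^(−4.70) = 2.00 × 10^-5
Solve x² + 2e-05x − 4.94e-08 = 0 → x = 2.12 × 10^-4 M
% ionization = x/C₀ × 100% = 2.12 × 10^-4/0.00247 × 100% = 8.6%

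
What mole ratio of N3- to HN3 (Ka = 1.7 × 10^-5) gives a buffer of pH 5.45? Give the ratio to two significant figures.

pKa = -log(1.7 × 10^-5) = 4.770
pH = pKa + log(r) ⇒ log(r) = 5.45 − 4.770 = +0.680
r = [N3-]/[HN3] = 10^(+0.680) = 4.79

ratio = 4.8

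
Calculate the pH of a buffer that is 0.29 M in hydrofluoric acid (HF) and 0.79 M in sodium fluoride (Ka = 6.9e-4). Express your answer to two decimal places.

pH = 3.60

pKa = −log(6.9 × 10^-4) = 3.161
pH = pKa + log([A⁻]/[HA]) = 3.161 + log(0.79/0.29)
pH = 3.161 + (+0.435) = 3.60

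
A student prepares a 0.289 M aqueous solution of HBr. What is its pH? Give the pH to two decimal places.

pH = 0.54

HBr is a strong acid and dissociates completely, so [H+] = 0.289 M.
pH = -log(0.289) = 0.54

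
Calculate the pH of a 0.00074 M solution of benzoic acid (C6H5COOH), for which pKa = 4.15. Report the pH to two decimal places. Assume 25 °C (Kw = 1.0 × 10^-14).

C6H5COOH ⇌ C6H5COO- + H+
Ka = 10^(−4.15) = 7.08 × 10^-5
Ka = [H+]²/(0.00074 − [H+]) = 7.08 × 10^-5
Here C₀/Ka ≈ 10.5, so the small-[H+] approximation fails. Use the quadratic:
[H+] = (−Ka + √(Ka² + 4·Ka·C₀))/2 = 1.96 × 10^-4 M
pH = −log[H+] = −log(1.96 × 10^-4) = 3.71

pH = 3.71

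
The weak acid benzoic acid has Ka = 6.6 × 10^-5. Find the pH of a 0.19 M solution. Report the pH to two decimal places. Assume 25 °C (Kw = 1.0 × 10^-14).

C6H5COOH ⇌ C6H5COO- + H+
Ka = [H+]²/(0.19 − [H+]) = 6.6 × 10^-5
Assume [H+] ≪ 0.19: [H+] ≈ √(6.6 × 10^-5 × 0.19) = 3.54 × 10^-3 M
Check: 1.9% ionized — well under 5%, approximation valid.
pH = −log[H+] = −log(3.54 × 10^-3) = 2.45

pH = 2.45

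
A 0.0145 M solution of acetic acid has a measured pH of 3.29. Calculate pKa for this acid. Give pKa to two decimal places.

[H+] = 10^(-3.29) = 5.13 × 10^-4 M
At equilibrium [HA] = 0.0145 − 5.13 × 10^-4 = 1.40 × 10^-2 M
Ka = [H+][A-]/[HA] = (5.13 × 10^-4)² / 1.40 × 10^-2 = 1.88 × 10^-5
pKa = -log(1.88 × 10^-5) = 4.73

pKa = 4.73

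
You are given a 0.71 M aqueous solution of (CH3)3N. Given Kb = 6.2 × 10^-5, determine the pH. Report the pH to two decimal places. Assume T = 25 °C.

(CH3)3N + H2O ⇌ (CH3)3NH+ + OH-
Kb = x²/(0.71 − x) = 6.2 × 10^-5
Assume x ≪ 0.71: x ≈ √(6.2 × 10^-5 × 0.71) = 6.63 × 10^-3 M
(x/C₀ = 0.93% < 5%, so the approximation holds.)
pOH = 2.18, so pH = 14.00 − pOH = 11.82

pH = 11.82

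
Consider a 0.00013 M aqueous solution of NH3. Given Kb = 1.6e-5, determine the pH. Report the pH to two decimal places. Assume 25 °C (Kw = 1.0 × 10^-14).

pH = 9.58

NH3 + H2O ⇌ NH4+ + OH-
From the ICE table, Kb = x²/(0.00013 − x) = 1.6 × 10^-5.
Here C₀/Kb ≈ 8.12, so the small-x approximation fails. Use the quadratic:
x = [−1.6e-05 + √(1.6e-05² + 8.32e-09)]/2 = 3.83 × 10^-5 M
pOH = 4.42, so pH = 14.00 − pOH = 9.58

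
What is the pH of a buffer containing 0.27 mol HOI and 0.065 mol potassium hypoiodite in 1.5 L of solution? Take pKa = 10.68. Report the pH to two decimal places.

pH = 10.06

Henderson–Hasselbalch: pH = pKa + log([OI-]/[HOI]) = 10.68 + log(0.065/0.27)
pH = 10.68 + (-0.618) = 10.06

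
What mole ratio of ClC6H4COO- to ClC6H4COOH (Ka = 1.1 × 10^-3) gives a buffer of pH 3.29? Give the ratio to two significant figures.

ratio = 2.1

pKa = -log(1.1 × 10^-3) = 2.959
pH = pKa + log(r) ⇒ log(r) = 3.29 − 2.959 = +0.331
r = [ClC6H4COO-]/[ClC6H4COOH] = 10^(+0.331) = 2.14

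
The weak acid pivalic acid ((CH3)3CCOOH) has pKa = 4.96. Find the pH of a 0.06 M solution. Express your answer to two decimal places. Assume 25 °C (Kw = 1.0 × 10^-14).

(CH3)3CCOOH ⇌ (CH3)3CCOO- + H+
Ka = 10^(−4.96) = 1.10 × 10^-5
Ka = [H+]²/(0.06 − [H+]) = 1.10 × 10^-5
Since Ka ≪ C₀, [H+] ≈ √(Ka·C₀) = 8.12 × 10^-4 M.
Check: 1.4% ionized — well under 5%, approximation valid.
pH = −log(8.12 × 10^-4) = 3.09

pH = 3.09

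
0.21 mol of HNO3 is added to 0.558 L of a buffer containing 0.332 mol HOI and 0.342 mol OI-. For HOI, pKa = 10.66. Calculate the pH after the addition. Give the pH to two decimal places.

After neutralization: n(HOI) = 0.542 mol, n(OI-) = 0.132 mol.
Henderson–Hasselbalch with mole ratio 0.132/0.542: pH = 10.66 + (-0.613)

pH = 10.05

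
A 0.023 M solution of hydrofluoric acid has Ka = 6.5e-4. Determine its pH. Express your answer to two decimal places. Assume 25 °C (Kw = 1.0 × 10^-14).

pH = 2.45

HF ⇌ F- + H+
From the ICE table, Ka = [H+]²/(0.023 − [H+]) = 6.5 × 10^-4.
[H+] is not negligible relative to C₀; solve [H+]² + 0.00065·[H+] − 1.49e-05 = 0.
[H+] = (−Ka + √(Ka² + 4·Ka·C₀))/2 = 3.56 × 10^-3 M
pH = −log(3.56 × 10^-3) = 2.45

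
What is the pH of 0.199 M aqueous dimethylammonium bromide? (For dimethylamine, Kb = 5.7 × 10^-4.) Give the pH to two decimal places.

pH = 5.73

(CH3)2NH2+ is the conjugate acid of the weak base (CH3)2NH.
Ka = Kw/Kb = 1.0×10^-14 / 5.7 × 10^-4 = 1.75 × 10^-11
Let x = [H+] at equilibrium. Ka = x²/(0.199 − x).
Since Ka ≪ C₀, x ≈ √(Ka·C₀) = 1.87 × 10^-6 M.
(x/C₀ = 0.00094% < 5%, so the approximation holds.)
pH = −log[H+] = −log(1.87 × 10^-6) = 5.73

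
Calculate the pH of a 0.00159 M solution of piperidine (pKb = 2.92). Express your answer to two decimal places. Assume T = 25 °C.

C5H10NH + H2O ⇌ C5H10NH2+ + OH-
Kb = 10^(−2.92) = 1.20 × 10^-3
Kb = [OH-]²/(0.00159 − [OH-]) = 1.20 × 10^-3
Here C₀/Kb ≈ 1.33, so the small-[OH-] approximation fails. Use the quadratic:
[OH-] = (−Kb + √(Kb² + 4·Kb·C₀))/2 = 9.06 × 10^-4 M
pOH = 3.04, so pH = 14.00 − pOH = 10.96

pH = 10.96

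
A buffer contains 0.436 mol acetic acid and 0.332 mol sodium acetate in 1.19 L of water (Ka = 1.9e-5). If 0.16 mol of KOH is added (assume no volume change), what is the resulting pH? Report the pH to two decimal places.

pH = 4.97

After neutralization: n(CH3COOH) = 0.276 mol, n(CH3COO-) = 0.492 mol.
pKa = −log(1.9 × 10^-5) = 4.721
pH = pKa + log(n_CH3COO-/n_CH3COOH) = 4.721 + log(0.492/0.276) = 4.721 + (+0.251)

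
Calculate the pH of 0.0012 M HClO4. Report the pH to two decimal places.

HClO4 is a strong acid and dissociates completely, so [H+] = 0.0012 M.
pH = -log(0.0012) = 2.92

pH = 2.92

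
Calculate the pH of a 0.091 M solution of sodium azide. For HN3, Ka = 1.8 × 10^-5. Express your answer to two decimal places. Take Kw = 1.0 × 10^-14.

pH = 8.85

N3- is the conjugate base of the weak acid HN3.
Kb = Kw/Ka = 1.0×10^-14 / 1.8 × 10^-5 = 5.56 × 10^-10
From the ICE table, Kb = x²/(0.091 − x) = 5.56 × 10^-10.
Assume x ≪ 0.091: x ≈ √(5.56 × 10^-10 × 0.091) = 7.11 × 10^-6 M
(x/C₀ = 0.0078% < 5%, so the approximation holds.)
pOH = −log(7.11 × 10^-6) = 5.15; pH = 14.00 − 5.15 = 8.85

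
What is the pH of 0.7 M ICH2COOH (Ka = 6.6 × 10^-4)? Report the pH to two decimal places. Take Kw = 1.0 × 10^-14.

ICH2COOH ⇌ ICH2COO- + H+
Let x = [H+] at equilibrium. Ka = x²/(0.7 − x).
Since Ka ≪ C₀, x ≈ √(Ka·C₀) = 2.15 × 10^-2 M.
(x/C₀ = 3.1% < 5%, so the approximation holds.)
pH = −log[H+] = −log(2.15 × 10^-2) = 1.67

pH = 1.67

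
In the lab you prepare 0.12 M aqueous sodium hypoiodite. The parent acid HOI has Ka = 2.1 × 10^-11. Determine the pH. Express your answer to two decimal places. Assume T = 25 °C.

pH = 11.86

OI- is the conjugate base of the weak acid HOI.
Kb = Kw/Ka = 1.0×10^-14 / 2.1 × 10^-11 = 4.76 × 10^-4
From the ICE table, Kb = x²/(0.12 − x) = 4.76 × 10^-4.
Here C₀/Kb ≈ 252, so the small-x approximation fails. Use the quadratic:
x = (−Kb + √(Kb² + 4·Kb·C₀))/2 = 7.32 × 10^-3 M
pOH = 2.14, so pH = 14.00 − pOH = 11.86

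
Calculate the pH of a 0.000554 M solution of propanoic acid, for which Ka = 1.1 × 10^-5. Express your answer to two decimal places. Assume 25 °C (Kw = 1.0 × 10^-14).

pH = 4.14

CH3CH2COOH ⇌ CH3CH2COO- + H+
Ka = [H+]²/(0.000554 − [H+]) = 1.1 × 10^-5
Here C₀/Ka ≈ 50.4, so the small-[H+] approximation fails. Use the quadratic:
[H+] = (−Ka + √(Ka² + 4·Ka·C₀))/2 = 7.28 × 10^-5 M
pH = −log(7.28 × 10^-5) = 4.14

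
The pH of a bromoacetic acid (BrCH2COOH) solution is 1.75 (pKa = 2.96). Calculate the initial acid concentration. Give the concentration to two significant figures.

[H+] = 10^(-1.75) = 1.78 × 10^-2 M = x
Ka = 10^(−2.96) = 1.10 × 10^-3
Ka = x²/(C₀ − x) ⇒ C₀ = x + x²/Ka
C₀ = 1.78 × 10^-2 + (1.78 × 10^-2)²/(1.10 × 10^-3) = 3.06 × 10^-1 M

C₀ = 3.1 × 10^-1 M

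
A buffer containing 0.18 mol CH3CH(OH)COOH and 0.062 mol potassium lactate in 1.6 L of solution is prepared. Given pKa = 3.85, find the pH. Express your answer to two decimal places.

Henderson–Hasselbalch: pH = pKa + log([CH3CH(OH)COO-]/[CH3CH(OH)COOH]) = 3.85 + log(0.062/0.18)
pH = 3.85 + (-0.463) = 3.39

pH = 3.39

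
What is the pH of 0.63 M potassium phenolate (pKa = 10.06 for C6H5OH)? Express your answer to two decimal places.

C6H5O- is the conjugate base of the weak acid C6H5OH.
Ka = 10^(−10.06) = 8.71 × 10^-11
Kb = Kw/Ka = 1.0×10^-14 / 8.71 × 10^-11 = 1.15 × 10^-4
From the ICE table, Kb = [OH-]²/(0.63 − [OH-]) = 1.15 × 10^-4.
Assume [OH-] ≪ 0.63: [OH-] ≈ √(1.15 × 10^-4 × 0.63) = 8.51 × 10^-3 M
Check: 1.4% ionized — well under 5%, approximation valid.
pOH = −log(8.51 × 10^-3) = 2.07; pH = 14.00 − 2.07 = 11.93

pH = 11.93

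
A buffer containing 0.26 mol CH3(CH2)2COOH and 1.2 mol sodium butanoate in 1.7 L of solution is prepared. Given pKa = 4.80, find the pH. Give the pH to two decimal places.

Henderson–Hasselbalch: pH = pKa + log([CH3(CH2)2COO-]/[CH3(CH2)2COOH]) = 4.80 + log(1.2/0.26)
pH = 4.80 + (+0.664) = 5.46

pH = 5.46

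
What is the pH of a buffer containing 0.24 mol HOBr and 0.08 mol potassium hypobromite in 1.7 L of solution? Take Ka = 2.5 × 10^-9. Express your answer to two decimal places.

pH = 8.12

pKa = −log(2.5 × 10^-9) = 8.602
Using pH = pKa + log([base]/[acid]) with [base]/[acid] = 0.08/0.24:
pH = 8.602 + (-0.477) = 8.12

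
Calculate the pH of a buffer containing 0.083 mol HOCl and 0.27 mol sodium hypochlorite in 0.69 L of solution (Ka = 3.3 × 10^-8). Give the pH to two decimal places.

pH = 7.99

pKa = −log(3.3 × 10^-8) = 7.481
Henderson–Hasselbalch: pH = pKa + log([OCl-]/[HOCl]) = 7.481 + log(0.27/0.083)
pH = 7.481 + (+0.512) = 7.99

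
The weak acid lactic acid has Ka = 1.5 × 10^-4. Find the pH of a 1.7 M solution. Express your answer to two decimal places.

CH3CH(OH)COOH ⇌ CH3CH(OH)COO- + H+
Ka = x²/(1.7 − x) = 1.5 × 10^-4
Neglecting x in the denominator: x = √(1.5 × 10^-4 × 1.7) = 1.60 × 10^-2 M
pH = −log(1.60 × 10^-2) = 1.80

pH = 1.80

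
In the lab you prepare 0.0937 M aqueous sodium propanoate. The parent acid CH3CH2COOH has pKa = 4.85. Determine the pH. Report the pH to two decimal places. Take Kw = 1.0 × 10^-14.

CH3CH2COO- is the conjugate base of the weak acid CH3CH2COOH.
Ka = 10^(−4.85) = 1.41 × 10^-5
Kb = Kw/Ka = 1.0×10^-14 / 1.41 × 10^-5 = 7.09 × 10^-10
Kb = [OH-]²/(0.0937 − [OH-]) = 7.09 × 10^-10
Assume [OH-] ≪ 0.0937: [OH-] ≈ √(7.09 × 10^-10 × 0.0937) = 8.15 × 10^-6 M
([OH-]/C₀ = 0.0087% < 5%, so the approximation holds.)
pOH = −log(8.15 × 10^-6) = 5.09; pH = 14.00 − 5.09 = 8.91

pH = 8.91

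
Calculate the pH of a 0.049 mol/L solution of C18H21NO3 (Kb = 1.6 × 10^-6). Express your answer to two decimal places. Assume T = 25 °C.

pH = 10.45

C18H21NO3 + H2O ⇌ C18H22NO3+ + OH-
Kb = [OH-]²/(0.049 − [OH-]) = 1.6 × 10^-6
Neglecting [OH-] in the denominator: [OH-] = √(1.6 × 10^-6 × 0.049) = 2.80 × 10^-4 M
pOH = 3.55, so pH = 14.00 − pOH = 10.45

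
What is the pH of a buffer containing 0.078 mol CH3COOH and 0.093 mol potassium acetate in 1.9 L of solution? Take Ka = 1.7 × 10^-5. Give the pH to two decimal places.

pKa = −log(1.7 × 10^-5) = 4.770
pH = pKa + log([A⁻]/[HA]) = 4.770 + log(0.093/0.078)
pH = 4.770 + (+0.076) = 4.85

pH = 4.85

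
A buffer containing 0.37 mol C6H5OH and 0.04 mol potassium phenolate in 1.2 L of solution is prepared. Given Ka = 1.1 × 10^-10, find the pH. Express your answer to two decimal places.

pKa = −log(1.1 × 10^-10) = 9.959
Using pH = pKa + log([base]/[acid]) with [base]/[acid] = 0.04/0.37:
pH = 9.959 + (-0.966) = 8.99

pH = 8.99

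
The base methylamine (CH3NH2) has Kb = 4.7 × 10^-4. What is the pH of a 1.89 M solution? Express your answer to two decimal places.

CH3NH2 + H2O ⇌ CH3NH3+ + OH-
From the ICE table, Kb = [OH-]²/(1.89 − [OH-]) = 4.7 × 10^-4.
Neglecting [OH-] in the denominator: [OH-] = √(4.7 × 10^-4 × 1.89) = 2.98 × 10^-2 M
pOH = 1.53, so pH = 14.00 − pOH = 12.47

pH = 12.47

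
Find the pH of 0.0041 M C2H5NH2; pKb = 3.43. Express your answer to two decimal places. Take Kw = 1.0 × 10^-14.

pH = 11.03

C2H5NH2 + H2O ⇌ C2H5NH3+ + OH-
Kb = 10^(−3.43) = 3.72 × 10^-4
From the ICE table, Kb = x²/(0.0041 − x) = 3.72 × 10^-4.
The 5% rule fails; solving x² + Kb·x − Kb·C₀ = 0 exactly:
x = (−Kb + √(Kb² + 4·Kb·C₀))/2 = 1.06 × 10^-3 M
pOH = 2.97, so pH = 14.00 − pOH = 11.03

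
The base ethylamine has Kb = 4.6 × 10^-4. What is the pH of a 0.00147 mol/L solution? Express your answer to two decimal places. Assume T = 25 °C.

C2H5NH2 + H2O ⇌ C2H5NH3+ + OH-
Let x = [OH-] at equilibrium. Kb = x²/(0.00147 − x).
Here C₀/Kb ≈ 3.2, so the small-x approximation fails. Use the quadratic:
x = [−0.00046 + √(0.00046² + 2.7e-06)]/2 = 6.24 × 10^-4 M
pOH = 3.20, so pH = 14.00 − pOH = 10.80

pH = 10.80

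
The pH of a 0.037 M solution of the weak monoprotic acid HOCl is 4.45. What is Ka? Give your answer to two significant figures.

Ka = 3.4 × 10^-8

[H+] = 10^(-4.45) = 3.55 × 10^-5 M
At equilibrium [HA] = 0.037 − 3.55 × 10^-5 = 3.70 × 10^-2 M
Ka = [H+][A-]/[HA] = (3.55 × 10^-5)² / 3.70 × 10^-2 = 3.4 × 10^-8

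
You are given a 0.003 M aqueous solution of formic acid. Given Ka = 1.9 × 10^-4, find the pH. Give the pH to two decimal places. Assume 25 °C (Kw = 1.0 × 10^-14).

HCOOH ⇌ HCOO- + H+
From the ICE table, Ka = x²/(0.003 − x) = 1.9 × 10^-4.
The 5% rule fails; solving x² + Ka·x − Ka·C₀ = 0 exactly:
x = (−Ka + √(Ka² + 4·Ka·C₀))/2 = 6.66 × 10^-4 M
pH = −log(6.66 × 10^-4) = 3.18

pH = 3.18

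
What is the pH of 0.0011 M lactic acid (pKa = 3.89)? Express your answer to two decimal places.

CH3CH(OH)COOH ⇌ CH3CH(OH)COO- + H+
Ka = 10^(−3.89) = 1.29 × 10^-4
From the ICE table, Ka = x²/(0.0011 − x) = 1.29 × 10^-4.
x is not negligible relative to C₀; solve x² + 0.000129·x − 1.42e-07 = 0.
x = [−0.000129 + √(0.000129² + 5.68e-07)]/2 = 3.18 × 10^-4 M
pH = −log(3.18 × 10^-4) = 3.50

pH = 3.50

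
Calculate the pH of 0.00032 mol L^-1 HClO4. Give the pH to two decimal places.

HClO4 is a strong acid and dissociates completely, so [H+] = 0.00032 M.
pH = -log(0.00032) = 3.49

pH = 3.49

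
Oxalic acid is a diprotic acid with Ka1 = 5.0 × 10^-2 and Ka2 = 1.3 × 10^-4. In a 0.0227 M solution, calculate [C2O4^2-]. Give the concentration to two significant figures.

First ionization gives [H+] ≈ [HC2O4-] = 1.70 × 10^-2 M.
Second step: Ka2 = [H+][C2O4^2-]/[HC2O4-] ≈ [C2O4^2-] (since [H+] ≈ [HC2O4-]).
So [C2O4^2-] ≈ Ka2.

1.3 × 10^-4 M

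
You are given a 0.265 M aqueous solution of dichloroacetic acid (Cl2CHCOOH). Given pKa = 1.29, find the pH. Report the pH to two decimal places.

pH = 1.03

Cl2CHCOOH ⇌ Cl2CHCOO- + H+
Ka = 10^(−1.29) = 5.13 × 10^-2
Let x = [H+] at equilibrium. Ka = x²/(0.265 − x).
The 5% rule fails; solving x² + Ka·x − Ka·C₀ = 0 exactly:
x = [−0.0513 + √(0.0513² + 0.0544)]/2 = 9.37 × 10^-2 M
pH = −log(9.37 × 10^-2) = 1.03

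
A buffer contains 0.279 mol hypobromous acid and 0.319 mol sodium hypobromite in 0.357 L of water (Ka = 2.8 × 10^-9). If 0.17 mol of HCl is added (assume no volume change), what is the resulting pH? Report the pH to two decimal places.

pH = 8.07

Added H+ converts OBr- to HOBr: HOBr → 0.449 mol, OBr- → 0.149 mol.
pKa = −log(2.8 × 10^-9) = 8.553
Henderson–Hasselbalch with mole ratio 0.149/0.449: pH = 8.553 + (-0.479)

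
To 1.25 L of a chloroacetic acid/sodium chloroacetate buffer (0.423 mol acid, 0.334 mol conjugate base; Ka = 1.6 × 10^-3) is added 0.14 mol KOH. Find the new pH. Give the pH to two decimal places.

pH = 3.02

After neutralization: n(ClCH2COOH) = 0.283 mol, n(ClCH2COO-) = 0.474 mol.
pKa = −log(1.6 × 10^-3) = 2.796
pH = pKa + log(n_ClCH2COO-/n_ClCH2COOH) = 2.796 + log(0.474/0.283) = 2.796 + (+0.224)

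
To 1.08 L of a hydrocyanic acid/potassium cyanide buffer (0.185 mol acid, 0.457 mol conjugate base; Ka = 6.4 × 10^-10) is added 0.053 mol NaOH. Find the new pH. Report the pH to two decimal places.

pH = 9.78

OH- converts HCN to CN-: HCN → 0.132 mol, CN- → 0.51 mol.
pKa = −log(6.4 × 10^-10) = 9.194
pH = pKa + log(n_CN-/n_HCN) = 9.194 + log(0.51/0.132) = 9.194 + (+0.587)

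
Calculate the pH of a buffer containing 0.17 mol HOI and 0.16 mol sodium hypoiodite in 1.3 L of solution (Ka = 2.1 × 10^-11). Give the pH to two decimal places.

pH = 10.65

pKa = −log(2.1 × 10^-11) = 10.678
Henderson–Hasselbalch: pH = pKa + log([OI-]/[HOI]) = 10.678 + log(0.16/0.17)
pH = 10.678 + (-0.026) = 10.65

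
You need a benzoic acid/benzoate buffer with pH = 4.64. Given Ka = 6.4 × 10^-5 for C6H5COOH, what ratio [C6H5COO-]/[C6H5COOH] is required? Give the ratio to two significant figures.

pKa = -log(6.4 × 10^-5) = 4.194
pH = pKa + log(r) ⇒ log(r) = 4.64 − 4.194 = +0.446
r = [C6H5COO-]/[C6H5COOH] = 10^(+0.446) = 2.79

ratio = 2.8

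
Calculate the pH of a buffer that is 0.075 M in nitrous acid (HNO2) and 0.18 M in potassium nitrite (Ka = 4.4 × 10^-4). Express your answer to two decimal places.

pH = 3.74

pKa = −log(4.4 × 10^-4) = 3.357
pH = pKa + log([A⁻]/[HA]) = 3.357 + log(0.18/0.075)
pH = 3.357 + (+0.380) = 3.74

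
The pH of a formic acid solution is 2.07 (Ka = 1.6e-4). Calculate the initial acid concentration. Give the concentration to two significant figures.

[H+] = 10^(-2.07) = 8.51 × 10^-3 M = x
Ka = x²/(C₀ − x) ⇒ C₀ = x + x²/Ka
C₀ = 8.51 × 10^-3 + (8.51 × 10^-3)²/(1.6 × 10^-4) = 4.61 × 10^-1 M

C₀ = 4.6 × 10^-1 M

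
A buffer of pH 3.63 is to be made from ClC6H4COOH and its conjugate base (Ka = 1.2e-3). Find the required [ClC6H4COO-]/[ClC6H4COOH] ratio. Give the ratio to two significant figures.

ratio = 5.1

pKa = -log(1.2 × 10^-3) = 2.921
pH = pKa + log(r) ⇒ log(r) = 3.63 − 2.921 = +0.709
r = [ClC6H4COO-]/[ClC6H4COOH] = 10^(+0.709) = 5.12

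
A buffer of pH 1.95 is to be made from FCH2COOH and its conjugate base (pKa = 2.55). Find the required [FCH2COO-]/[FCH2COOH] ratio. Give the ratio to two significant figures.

pH = pKa + log(r) ⇒ log(r) = 1.95 − 2.55 = -0.60
r = [FCH2COO-]/[FCH2COOH] = 10^(-0.60) = 0.251

ratio = 0.25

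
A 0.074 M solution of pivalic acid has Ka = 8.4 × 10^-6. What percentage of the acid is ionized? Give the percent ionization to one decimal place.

(CH3)3CCOOH ⇌ (CH3)3CCOO- + H+; let x = [H+] at equilibrium.
x ≈ √(Ka·C₀) = √(8.4 × 10^-6 × 0.074) = 7.88 × 10^-4 M
% ionization = x/C₀ × 100% = 7.88 × 10^-4/0.074 × 100% = 1.1%

1.1%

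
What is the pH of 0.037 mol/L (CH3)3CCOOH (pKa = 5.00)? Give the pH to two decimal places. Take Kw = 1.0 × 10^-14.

pH = 3.22

(CH3)3CCOOH ⇌ (CH3)3CCOO- + H+
Ka = 10^(−5.00) = 1.00 × 10^-5
From the ICE table, Ka = [H+]²/(0.037 − [H+]) = 1.00 × 10^-5.
Neglecting [H+] in the denominator: [H+] = √(1.00 × 10^-5 × 0.037) = 6.08 × 10^-4 M
Check: 1.6% ionized — well under 5%, approximation valid.
pH = −log[H+] = −log(6.08 × 10^-4) = 3.22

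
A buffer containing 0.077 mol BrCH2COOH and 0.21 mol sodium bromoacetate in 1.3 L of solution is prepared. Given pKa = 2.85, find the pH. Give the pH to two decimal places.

pH = pKa + log([A⁻]/[HA]) = 2.85 + log(0.21/0.077)
pH = 2.85 + (+0.436) = 3.29

pH = 3.29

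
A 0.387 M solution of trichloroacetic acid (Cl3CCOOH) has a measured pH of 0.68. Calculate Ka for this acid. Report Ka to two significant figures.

[H+] = 10^(-0.68) = 2.09 × 10^-1 M
At equilibrium [HA] = 0.387 − 2.09 × 10^-1 = 1.78 × 10^-1 M
Ka = [H+][A-]/[HA] = (2.09 × 10^-1)² / 1.78 × 10^-1 = 2.5 × 10^-1

Ka = 2.5 × 10^-1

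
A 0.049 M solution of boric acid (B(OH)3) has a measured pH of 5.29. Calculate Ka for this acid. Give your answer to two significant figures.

Ka = 5.4 × 10^-10

[H+] = 10^(-5.29) = 5.13 × 10^-6 M
At equilibrium [HA] = 0.049 − 5.13 × 10^-6 = 4.90 × 10^-2 M
Ka = [H+][A-]/[HA] = (5.13 × 10^-6)² / 4.90 × 10^-2 = 5.4 × 10^-10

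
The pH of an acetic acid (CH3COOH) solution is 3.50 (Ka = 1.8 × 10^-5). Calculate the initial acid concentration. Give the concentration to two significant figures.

[H+] = 10^(-3.50) = 3.16 × 10^-4 M = x
Ka = x²/(C₀ − x) ⇒ C₀ = x + x²/Ka
C₀ = 3.16 × 10^-4 + (3.16 × 10^-4)²/(1.8 × 10^-5) = 5.86 × 10^-3 M

C₀ = 5.9 × 10^-3 M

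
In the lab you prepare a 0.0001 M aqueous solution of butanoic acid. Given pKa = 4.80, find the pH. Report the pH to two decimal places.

CH3(CH2)2COOH ⇌ CH3(CH2)2COO- + H+
Ka = 10^(−4.80) = 1.58 × 10^-5
Let x = [H+] at equilibrium. Ka = x²/(0.0001 − x).
The 5% rule fails; solving x² + Ka·x − Ka·C₀ = 0 exactly:
x = [−1.58e-05 + √(1.58e-05² + 6.32e-09)]/2 = 3.26 × 10^-5 M
pH = −log[H+] = −log(3.26 × 10^-5) = 4.49

pH = 4.49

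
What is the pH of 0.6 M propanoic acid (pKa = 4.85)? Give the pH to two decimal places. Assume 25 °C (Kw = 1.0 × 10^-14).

pH = 2.54

CH3CH2COOH ⇌ CH3CH2COO- + H+
Ka = 10^(−4.85) = 1.41 × 10^-5
From the ICE table, Ka = [H+]²/(0.6 − [H+]) = 1.41 × 10^-5.
Neglecting [H+] in the denominator: [H+] = √(1.41 × 10^-5 × 0.6) = 2.91 × 10^-3 M
pH = −log(2.91 × 10^-3) = 2.54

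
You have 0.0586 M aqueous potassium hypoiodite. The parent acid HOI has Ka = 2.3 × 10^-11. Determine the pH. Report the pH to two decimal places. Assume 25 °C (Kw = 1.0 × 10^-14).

pH = 11.68

OI- is the conjugate base of the weak acid HOI.
Kb = Kw/Ka = 1.0×10^-14 / 2.3 × 10^-11 = 4.35 × 10^-4
Kb = [OH-]²/(0.0586 − [OH-]) = 4.35 × 10^-4
[OH-] is not negligible relative to C₀; solve [OH-]² + 0.000435·[OH-] − 2.55e-05 = 0.
[OH-] = (−Kb + √(Kb² + 4·Kb·C₀))/2 = 4.84 × 10^-3 M
pOH = −log(4.84 × 10^-3) = 2.32; pH = 14.00 − 2.32 = 11.68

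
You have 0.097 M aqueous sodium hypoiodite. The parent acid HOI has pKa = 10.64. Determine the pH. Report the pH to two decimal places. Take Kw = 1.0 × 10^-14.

OI- is the conjugate base of the weak acid HOI.
Ka = 10^(−10.64) = 2.29 × 10^-11
Kb = Kw/Ka = 1.0×10^-14 / 2.29 × 10^-11 = 4.37 × 10^-4
Kb = [OH-]²/(0.097 − [OH-]) = 4.37 × 10^-4
[OH-] is not negligible relative to C₀; solve [OH-]² + 0.000437·[OH-] − 4.24e-05 = 0.
[OH-] = (−Kb + √(Kb² + 4·Kb·C₀))/2 = 6.30 × 10^-3 M
pOH = 2.20, so pH = 14.00 − pOH = 11.80

pH = 11.80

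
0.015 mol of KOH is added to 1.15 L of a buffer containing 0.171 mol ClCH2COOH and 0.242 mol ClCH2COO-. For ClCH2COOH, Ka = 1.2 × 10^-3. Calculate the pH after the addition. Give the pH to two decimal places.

pH = 3.14

After neutralization: n(ClCH2COOH) = 0.156 mol, n(ClCH2COO-) = 0.257 mol.
pKa = −log(1.2 × 10^-3) = 2.921
pH = pKa + log([A⁻]/[HA]) = 2.921 + log(0.257/0.156) = 2.921 +0.217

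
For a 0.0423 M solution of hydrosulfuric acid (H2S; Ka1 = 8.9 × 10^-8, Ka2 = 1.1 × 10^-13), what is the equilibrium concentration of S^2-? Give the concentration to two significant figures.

1.1 × 10^-13 M

First ionization gives [H+] ≈ [HS-] = 6.14 × 10^-5 M.
Second step: Ka2 = [H+][S^2-]/[HS-] ≈ [S^2-] (since [H+] ≈ [HS-]).
So [S^2-] ≈ Ka2.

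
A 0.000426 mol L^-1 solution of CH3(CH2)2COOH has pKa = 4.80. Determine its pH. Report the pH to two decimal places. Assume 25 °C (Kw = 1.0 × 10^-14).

pH = 4.13

CH3(CH2)2COOH ⇌ CH3(CH2)2COO- + H+
Ka = 10^(−4.80) = 1.58 × 10^-5
From the ICE table, Ka = [H+]²/(0.000426 − [H+]) = 1.58 × 10^-5.
The 5% rule fails; solving [H+]² + Ka·[H+] − Ka·C₀ = 0 exactly:
[H+] = (−Ka + √(Ka² + 4·Ka·C₀))/2 = 7.45 × 10^-5 M
pH = −log(7.45 × 10^-5) = 4.13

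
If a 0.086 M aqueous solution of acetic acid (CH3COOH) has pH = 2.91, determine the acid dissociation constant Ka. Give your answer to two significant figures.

[H+] = 10^(-2.91) = 1.23 × 10^-3 M
At equilibrium [HA] = 0.086 − 1.23 × 10^-3 = 8.48 × 10^-2 M
Ka = [H+][A-]/[HA] = (1.23 × 10^-3)² / 8.48 × 10^-2 = 1.8 × 10^-5

Ka = 1.8 × 10^-5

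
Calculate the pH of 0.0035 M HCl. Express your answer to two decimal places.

HCl is a strong acid and dissociates completely, so [H+] = 0.0035 M.
pH = -log(0.0035) = 2.46

pH = 2.46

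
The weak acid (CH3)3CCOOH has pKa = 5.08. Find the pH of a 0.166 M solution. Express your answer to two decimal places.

pH = 2.93

(CH3)3CCOOH ⇌ (CH3)3CCOO- + H+
Ka = 10^(−5.08) = 8.32 × 10^-6
From the ICE table, Ka = x²/(0.166 − x) = 8.32 × 10^-6.
Neglecting x in the denominator: x = √(8.32 × 10^-6 × 0.166) = 1.18 × 10^-3 M
Check: 0.71% ionized — well under 5%, approximation valid.
pH = −log(1.18 × 10^-3) = 2.93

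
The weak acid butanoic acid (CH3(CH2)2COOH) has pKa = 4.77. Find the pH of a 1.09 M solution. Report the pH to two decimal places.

CH3(CH2)2COOH ⇌ CH3(CH2)2COO- + H+
Ka = 10^(−4.77) = 1.70 × 10^-5
Ka = x²/(1.09 − x) = 1.70 × 10^-5
Assume x ≪ 1.09: x ≈ √(1.70 × 10^-5 × 1.09) = 4.30 × 10^-3 M
Check: 0.39% ionized — well under 5%, approximation valid.
pH = −log[H+] = −log(4.30 × 10^-3) = 2.37

pH = 2.37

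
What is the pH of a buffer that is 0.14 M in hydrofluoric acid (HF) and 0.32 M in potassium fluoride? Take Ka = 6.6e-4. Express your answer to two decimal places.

pKa = −log(6.6 × 10^-4) = 3.180
Using pH = pKa + log([base]/[acid]) with [base]/[acid] = 0.32/0.14:
pH = 3.180 + (+0.359) = 3.54

pH = 3.54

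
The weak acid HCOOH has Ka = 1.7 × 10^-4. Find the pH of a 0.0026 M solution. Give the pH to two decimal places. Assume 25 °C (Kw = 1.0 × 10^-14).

HCOOH ⇌ HCOO- + H+
Ka = [H+]²/(0.0026 − [H+]) = 1.7 × 10^-4
The 5% rule fails; solving [H+]² + Ka·[H+] − Ka·C₀ = 0 exactly:
[H+] = (−Ka + √(Ka² + 4·Ka·C₀))/2 = 5.85 × 10^-4 M
pH = −log[H+] = −log(5.85 × 10^-4) = 3.23

pH = 3.23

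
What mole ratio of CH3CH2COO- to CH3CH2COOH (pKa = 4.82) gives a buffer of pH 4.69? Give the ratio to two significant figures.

ratio = 0.74

pH = pKa + log(r) ⇒ log(r) = 4.69 − 4.82 = -0.13
r = [CH3CH2COO-]/[CH3CH2COOH] = 10^(-0.13) = 0.741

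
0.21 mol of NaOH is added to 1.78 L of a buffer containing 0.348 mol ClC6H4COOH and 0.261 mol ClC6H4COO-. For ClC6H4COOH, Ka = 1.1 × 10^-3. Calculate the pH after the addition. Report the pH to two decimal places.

After neutralization: n(ClC6H4COOH) = 0.138 mol, n(ClC6H4COO-) = 0.471 mol.
pKa = −log(1.1 × 10^-3) = 2.959
pH = pKa + log([A⁻]/[HA]) = 2.959 + log(0.471/0.138) = 2.959 +0.533

pH = 3.49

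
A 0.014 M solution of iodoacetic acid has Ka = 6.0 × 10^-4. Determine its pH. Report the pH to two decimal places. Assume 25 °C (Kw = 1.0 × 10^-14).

ICH2COOH ⇌ ICH2COO- + H+
Ka = x²/(0.014 − x) = 6.0 × 10^-4
Here C₀/Ka ≈ 23.3, so the small-x approximation fails. Use the quadratic:
x = [−0.0006 + √(0.0006² + 3.36e-05)]/2 = 2.61 × 10^-3 M
pH = −log[H+] = −log(2.61 × 10^-3) = 2.58

pH = 2.58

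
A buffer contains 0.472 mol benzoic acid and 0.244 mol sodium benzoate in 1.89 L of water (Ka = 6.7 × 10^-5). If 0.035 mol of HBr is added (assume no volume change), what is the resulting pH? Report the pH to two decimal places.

After neutralization: n(C6H5COOH) = 0.507 mol, n(C6H5COO-) = 0.209 mol.
pKa = −log(6.7 × 10^-5) = 4.174
pH = pKa + log([A⁻]/[HA]) = 4.174 + log(0.209/0.507) = 4.174 -0.385

pH = 3.79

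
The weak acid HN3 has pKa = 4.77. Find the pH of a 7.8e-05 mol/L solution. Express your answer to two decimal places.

HN3 ⇌ N3- + H+
Ka = 10^(−4.77) = 1.70 × 10^-5
Ka = x²/(7.8e-05 − x) = 1.70 × 10^-5
The 5% rule fails; solving x² + Ka·x − Ka·C₀ = 0 exactly:
x = [−1.7e-05 + √(1.7e-05² + 5.3e-09)]/2 = 2.89 × 10^-5 M
pH = −log[H+] = −log(2.89 × 10^-5) = 4.54

pH = 4.54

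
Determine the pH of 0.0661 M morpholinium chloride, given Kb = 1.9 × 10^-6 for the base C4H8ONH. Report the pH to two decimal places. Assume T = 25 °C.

C4H8ONH2+ is the conjugate acid of the weak base C4H8ONH.
Ka = Kw/Kb = 1.0×10^-14 / 1.9 × 10^-6 = 5.26 × 10^-9
From the ICE table, Ka = [H+]²/(0.0661 − [H+]) = 5.26 × 10^-9.
Assume [H+] ≪ 0.0661: [H+] ≈ √(5.26 × 10^-9 × 0.0661) = 1.86 × 10^-5 M
([H+]/C₀ = 0.028% < 5%, so the approximation holds.)
pH = −log[H+] = −log(1.86 × 10^-5) = 4.73

pH = 4.73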